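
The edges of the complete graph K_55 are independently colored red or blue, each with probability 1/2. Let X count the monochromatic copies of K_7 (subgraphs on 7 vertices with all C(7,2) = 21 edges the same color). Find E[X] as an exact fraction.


Let X = Σ_S X_S over the C(55, 7) = 202927725 subsets S of size 7, where X_S = 1 if the K_7 on S is monochromatic.
For a fixed S, the K_7 on S has C(7, 2) = 21 edges. P[all 21 edges red] = (1/2)^21, and likewise for blue, so P[monochromatic] = 2·(1/2)^21 = 2^{1 − 21} = 1/1048576.
By linearity: E[X] = C(55, 7) · 2^{1 − 21} = 202927725 · 1/1048576 = 202927725/1048576.
Numerically: E[X] ≈ 193.52696.

E[X] = C(55,7)·2^(1−C(7,2)) = 202927725/1048576 ≈ 193.52696.


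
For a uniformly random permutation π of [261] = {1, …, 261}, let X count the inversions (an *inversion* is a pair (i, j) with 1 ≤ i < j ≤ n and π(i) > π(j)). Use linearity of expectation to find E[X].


Write X = Σ X_I over the C(261, 2) = 33930 pairs i < j, with X_I the indicator of one inversion.
There are 33930 indicators.
For each fixed pair i < j, the values π(i) and π(j) are two distinct elements of {1, …, 261} in uniformly random order; by symmetry P[π(i) > π(j)] = 1/2.
By linearity: E[X] = 33930 · (1/2) = C(261, 2) · (1/2) = 33930/2 = 16965 ≈ 16965.00000.

E[X] = 16965 = 16965.00000.


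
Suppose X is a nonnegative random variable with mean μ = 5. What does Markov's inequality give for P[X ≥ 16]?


μ = E[X] = 5, a = 16.
Markov: P[X ≥ 16] ≤ μ/a = (5)/16 = 5/16.
Numerically: ≈ 0.312.
(Since a = 16 > μ = 5.000, the bound 5/16 is < 1 and informative.)

P[X ≥ 16] ≤ 5/16 ≈ 0.312.


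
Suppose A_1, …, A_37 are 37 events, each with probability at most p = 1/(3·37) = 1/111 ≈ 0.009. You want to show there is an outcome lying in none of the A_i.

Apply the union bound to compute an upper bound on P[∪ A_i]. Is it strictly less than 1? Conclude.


Union bound: P[∪_{i=1}^{37} A_i] ≤ Σ_i P[A_i] ≤ 37·p = 37·(1/111) = 1/3.
Numerically: 1/3 ≈ 0.333.
Is 1/3 < 1? YES.
Since P[∪ A_i] ≤ 1/3 < 1, the complement has P[∩ A_i^c] ≥ 1 − 1/3 = 2/3 > 0, so some outcome avoids every A_i.

37·p = 1/3 ≈ 0.333; existence CERTIFIED by the union bound.


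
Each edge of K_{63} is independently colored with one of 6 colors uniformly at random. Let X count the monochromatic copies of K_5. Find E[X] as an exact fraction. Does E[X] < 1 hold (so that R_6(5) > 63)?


E[X] = C(63, 5) · 6^{1 − 10} = 7028847 · 6^{−9} = 7028847/10077696.
As a reduced fraction: E[X] = 780983/1119744 ≈ 0.6974657.
Is E[X] < 1? YES.
Since E[X] < 1, there exists a 6-coloring of K_{63} with no monochromatic K_5; hence R_6(5) > 63.

E[X] = 780983/1119744 ≈ 0.6974657; E[X] < 1, so R_6(5) > 63.


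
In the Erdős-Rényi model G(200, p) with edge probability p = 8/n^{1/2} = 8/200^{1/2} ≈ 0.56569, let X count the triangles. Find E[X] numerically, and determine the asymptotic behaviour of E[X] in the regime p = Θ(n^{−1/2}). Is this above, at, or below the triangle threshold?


Number of potential triangles: C(200, 3) = 1313400.
Each occurs with probability p³ ≈ (0.56569)³ ≈ 1.8101934e-01.
By linearity: E[X] = C(200, 3)·p³ ≈ 1313400 · 1.8101934e-01 ≈ 237750.79588.
Since α = 1/2 < 1, p = c/n^{1/2} ≫ 1/n is above the triangle threshold p ~ 1/n. Asymptotically E[X] ~ (c³/6)·n^{3(1−α)} = (8³/6)·n^{1.5} → ∞; triangles are abundant w.h.p.

E[X] ≈ 237750.79588; in regime p = Θ(1/n^{1/2}) E[X] diverges (above the triangle threshold p ~ 1/n).


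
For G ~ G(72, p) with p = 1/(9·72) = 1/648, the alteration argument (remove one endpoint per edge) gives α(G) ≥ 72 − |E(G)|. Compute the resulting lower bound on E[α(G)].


E[|E(G)|] = C(72, 2)·p = 2556 · (1/648) = 71/18.
E[α(G)] ≥ n − E[|E(G)|] = 72 − 71/18 = 1225/18.
Numerically: ≈ 68.0556.
(This is only a lower bound; the true E[α(G)] may be larger.)

E[α(G)] ≥ 1225/18 ≈ 68.0556.


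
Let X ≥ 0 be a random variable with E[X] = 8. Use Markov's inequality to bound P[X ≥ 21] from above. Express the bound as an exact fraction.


μ = E[X] = 8, a = 21.
Markov: P[X ≥ 21] ≤ μ/a = (8)/21 = 8/21.
Numerically: ≈ 0.38095.
(Since a = 21 > μ = 8.00000, the bound 8/21 is < 1 and informative.)

P[X ≥ 21] ≤ 8/21 ≈ 0.38095.


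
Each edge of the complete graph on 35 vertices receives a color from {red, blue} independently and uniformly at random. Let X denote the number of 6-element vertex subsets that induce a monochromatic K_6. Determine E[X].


Let X = Σ_S X_S over the C(35, 6) = 1623160 subsets S of size 6, where X_S = 1 if the K_6 on S is monochromatic.
For a fixed S, the K_6 on S has C(6, 2) = 15 edges. P[all 15 edges red] = (1/2)^15, and likewise for blue, so P[monochromatic] = 2·(1/2)^15 = 2^{1 − 15} = 1/16384.
Summing: E[X] = C(35, 6) · 2^{1 − 15} = 1623160 · 1/16384 = 202895/2048.
Numerically: E[X] ≈ 99.0698.

E[X] = C(35,6)·2^(1−C(6,2)) = 202895/2048 ≈ 99.0698.


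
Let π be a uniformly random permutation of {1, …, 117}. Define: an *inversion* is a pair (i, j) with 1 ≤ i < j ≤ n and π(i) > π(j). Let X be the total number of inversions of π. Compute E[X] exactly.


Write X = Σ X_I over the C(117, 2) = 6786 pairs i < j, with X_I the indicator of one inversion.
There are 6786 indicators.
For each fixed pair i < j, the values π(i) and π(j) are two distinct elements of {1, …, 117} in uniformly random order; by symmetry P[π(i) > π(j)] = 1/2.
By linearity: E[X] = 6786 · (1/2) = C(117, 2) · (1/2) = 6786/2 = 3393 ≈ 3393.000.

E[X] = 3393 = 3393.000.


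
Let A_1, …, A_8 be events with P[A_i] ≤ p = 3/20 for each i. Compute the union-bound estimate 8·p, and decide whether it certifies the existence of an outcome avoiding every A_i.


Union bound: P[∪_{i=1}^{8} A_i] ≤ Σ_i P[A_i] ≤ 8·p = 8·(3/20) = 6/5.
Numerically: 6/5 ≈ 1.2000.
Is 6/5 < 1? NO.
Since the bound 6/5 is ≥ 1, the union bound is uninformative here; it does NOT by itself certify existence.

8·p = 6/5 ≈ 1.2000; existence NOT certified by the union bound.


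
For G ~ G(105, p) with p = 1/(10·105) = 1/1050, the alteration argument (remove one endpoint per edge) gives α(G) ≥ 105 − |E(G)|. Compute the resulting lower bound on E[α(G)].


E[|E(G)|] = C(105, 2)·p = 5460 · (1/1050) = 26/5.
E[α(G)] ≥ n − E[|E(G)|] = 105 − 26/5 = 499/5.
Numerically: ≈ 99.800.
(This is only a lower bound; the true E[α(G)] may be larger.)

E[α(G)] ≥ 499/5 ≈ 99.800.


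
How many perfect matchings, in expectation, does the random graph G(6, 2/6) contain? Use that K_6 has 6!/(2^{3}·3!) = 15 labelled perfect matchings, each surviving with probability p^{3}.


K_6 has 6!/(2^{3}·3!) = 15 labelled perfect matchings.
For each such perfect matching H, let X_H = 1 if all 3 edges of H are present in G. Then P[X_H = 1] = p^{3} = (1/3)^{3} = 1/27.
Summing the indicators: E[X] = Σ_H E[X_H] = 15 · p^{3} = 15 · 1/27 = 5/9.
Numerically: E[X] ≈ 0.55556.

E[X] = 15 · (1/3)^{3} = 5/9 ≈ 0.55556.


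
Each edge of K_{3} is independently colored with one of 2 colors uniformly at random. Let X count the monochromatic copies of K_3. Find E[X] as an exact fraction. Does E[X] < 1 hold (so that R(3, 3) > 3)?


E[X] = C(3, 3) · 2^{1 − 3} = 1 · 2^{−2} = 1/4.
As a reduced fraction: E[X] = 1/4 ≈ 0.250000.
Is E[X] < 1? YES.
Since E[X] < 1, there exists a 2-coloring of K_{3} with no monochromatic K_3; hence R(3, 3) > 3.

E[X] = 1/4 ≈ 0.250000; E[X] < 1, so R(3, 3) > 3.


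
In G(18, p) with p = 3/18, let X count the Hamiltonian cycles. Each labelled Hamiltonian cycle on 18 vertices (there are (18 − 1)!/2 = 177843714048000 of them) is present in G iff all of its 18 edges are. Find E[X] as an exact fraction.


K_18 has (18 − 1)!/2 = 177843714048000 labelled Hamiltonian cycles.
For each such Hamiltonian cycle H, let X_H = 1 if all 18 edges of H are present in G. Then P[X_H = 1] = p^{18} = (1/6)^{18} = 1/101559956668416.
By linearity of expectation: E[X] = Σ_H E[X_H] = 177843714048000 · p^{18} = 177843714048000 · 1/101559956668416 = 14889875/8503056.
Numerically: E[X] ≈ 1.75.

E[X] = 177843714048000 · (1/6)^{18} = 14889875/8503056 ≈ 1.75.


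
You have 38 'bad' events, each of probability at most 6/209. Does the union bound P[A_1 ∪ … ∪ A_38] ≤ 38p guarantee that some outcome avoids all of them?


Union bound: P[∪_{i=1}^{38} A_i] ≤ Σ_i P[A_i] ≤ 38·p = 38·(6/209) = 12/11.
Numerically: 12/11 ≈ 1.0909091.
Is 12/11 < 1? NO.
Since the bound 12/11 is ≥ 1, the union bound is uninformative here; it does NOT by itself certify existence.

38·p = 12/11 ≈ 1.0909091; existence NOT certified by the union bound.


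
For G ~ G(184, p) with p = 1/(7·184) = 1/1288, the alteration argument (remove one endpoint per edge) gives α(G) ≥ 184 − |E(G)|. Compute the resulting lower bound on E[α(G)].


E[|E(G)|] = C(184, 2)·p = 16836 · (1/1288) = 183/14.
E[α(G)] ≥ n − E[|E(G)|] = 184 − 183/14 = 2393/14.
Numerically: ≈ 170.9286.
(This is only a lower bound; the true E[α(G)] may be larger.)

E[α(G)] ≥ 2393/14 ≈ 170.9286.


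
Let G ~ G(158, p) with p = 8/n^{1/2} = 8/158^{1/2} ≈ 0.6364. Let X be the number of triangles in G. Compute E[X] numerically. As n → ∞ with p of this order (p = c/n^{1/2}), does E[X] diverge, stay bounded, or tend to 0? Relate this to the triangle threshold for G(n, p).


Number of potential triangles: C(158, 3) = 644956.
Each occurs with probability p³ ≈ (0.6364)³ ≈ 2.578008e-01.
By linearity: E[X] = C(158, 3)·p³ ≈ 644956 · 2.578008e-01 ≈ 166270.1995.
Since α = 1/2 < 1, p = c/n^{1/2} ≫ 1/n is above the triangle threshold p ~ 1/n. Asymptotically E[X] ~ (c³/6)·n^{3(1−α)} = (8³/6)·n^{1.5} → ∞; triangles are abundant w.h.p.

E[X] ≈ 166270.1995; in regime p = Θ(1/n^{1/2}) E[X] diverges (above the triangle threshold p ~ 1/n).


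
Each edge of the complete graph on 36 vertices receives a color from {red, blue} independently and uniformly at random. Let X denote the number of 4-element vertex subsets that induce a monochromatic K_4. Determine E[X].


Let X = Σ_S X_S over the C(36, 4) = 58905 subsets S of size 4, where X_S = 1 if the K_4 on S is monochromatic.
For a fixed S, the K_4 on S has C(4, 2) = 6 edges. P[all 6 edges red] = (1/2)^6, and likewise for blue, so P[monochromatic] = 2·(1/2)^6 = 2^{1 − 6} = 1/32.
By linearity: E[X] = C(36, 4) · 2^{1 − 6} = 58905 · 1/32 = 58905/32.
Numerically: E[X] ≈ 1840.78125.

E[X] = C(36,4)·2^(1−C(4,2)) = 58905/32 ≈ 1840.78125.


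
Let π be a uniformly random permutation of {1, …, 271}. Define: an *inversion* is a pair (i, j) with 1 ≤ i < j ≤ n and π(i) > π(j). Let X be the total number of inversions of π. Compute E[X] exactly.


Write X = Σ X_I over the C(271, 2) = 36585 pairs i < j, with X_I the indicator of one inversion.
There are 36585 indicators.
For each fixed pair i < j, the values π(i) and π(j) are two distinct elements of {1, …, 271} in uniformly random order; by symmetry P[π(i) > π(j)] = 1/2.
By linearity: E[X] = 36585 · (1/2) = C(271, 2) · (1/2) = 36585/2 = 36585/2 ≈ 18292.5000.

E[X] = 36585/2 = 18292.5000.


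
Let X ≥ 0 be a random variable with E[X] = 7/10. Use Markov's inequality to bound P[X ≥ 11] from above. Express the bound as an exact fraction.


μ = E[X] = 7/10, a = 11.
Markov: P[X ≥ 11] ≤ μ/a = (7/10)/11 = 7/110.
Numerically: ≈ 0.063636.
(Since a = 11 > μ = 0.700000, the bound 7/110 is < 1 and informative.)

P[X ≥ 11] ≤ 7/110 ≈ 0.063636.


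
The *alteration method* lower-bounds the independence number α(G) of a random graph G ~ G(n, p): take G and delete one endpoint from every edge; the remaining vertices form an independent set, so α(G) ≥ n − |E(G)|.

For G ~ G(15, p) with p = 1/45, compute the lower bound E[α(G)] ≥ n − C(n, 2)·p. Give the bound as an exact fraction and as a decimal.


E[|E(G)|] = C(15, 2)·p = 105 · (1/45) = 7/3.
E[α(G)] ≥ n − E[|E(G)|] = 15 − 7/3 = 38/3.
Numerically: ≈ 12.666667.
(This is only a lower bound; the true E[α(G)] may be larger.)

E[α(G)] ≥ 38/3 ≈ 12.666667.


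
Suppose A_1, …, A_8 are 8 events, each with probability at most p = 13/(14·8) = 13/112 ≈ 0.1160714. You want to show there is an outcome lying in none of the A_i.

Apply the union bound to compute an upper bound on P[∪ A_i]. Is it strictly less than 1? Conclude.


Union bound: P[∪_{i=1}^{8} A_i] ≤ Σ_i P[A_i] ≤ 8·p = 8·(13/112) = 13/14.
Numerically: 13/14 ≈ 0.9285714.
Is 13/14 < 1? YES.
Since P[∪ A_i] ≤ 13/14 < 1, the complement has P[∩ A_i^c] ≥ 1 − 13/14 = 1/14 > 0, so some outcome avoids every A_i.

8·p = 13/14 ≈ 0.9285714; existence CERTIFIED by the union bound.


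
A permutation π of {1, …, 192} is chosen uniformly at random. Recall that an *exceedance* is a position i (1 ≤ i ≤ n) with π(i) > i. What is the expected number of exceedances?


Write X = Σ_{i=1}^{192} X_i, where X_i = 1_{π(i) > i}.
For each fixed i, π(i) is uniform over {1, …, 192} (marginal of a uniform permutation), so P[π(i) > i] = (n − i)/n. Summing: Σ_{i=1}^{192} (n − i)/n = (0 + 1 + … + 191)/192 = 192(192 − 1)/(2·192) = (192 − 1)/2.
Hence E[X] = Σ_{i=1}^{192} (192 − i)/192 = 191/2 ≈ 95.50000.

E[X] = 191/2 = 95.50000.


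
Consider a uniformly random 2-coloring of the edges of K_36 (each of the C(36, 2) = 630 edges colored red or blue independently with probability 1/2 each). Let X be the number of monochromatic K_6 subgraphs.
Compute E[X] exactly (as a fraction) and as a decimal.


Let X = Σ_S X_S over the C(36, 6) = 1947792 subsets S of size 6, where X_S = 1 if the K_6 on S is monochromatic.
For a fixed S, the K_6 on S has C(6, 2) = 15 edges. P[all 15 edges red] = (1/2)^15, and likewise for blue, so P[monochromatic] = 2·(1/2)^15 = 2^{1 − 15} = 1/16384.
By linearity: E[X] = C(36, 6) · 2^{1 − 15} = 1947792 · 1/16384 = 121737/1024.
Numerically: E[X] ≈ 118.88379.

E[X] = C(36,6)·2^(1−C(6,2)) = 121737/1024 ≈ 118.88379.


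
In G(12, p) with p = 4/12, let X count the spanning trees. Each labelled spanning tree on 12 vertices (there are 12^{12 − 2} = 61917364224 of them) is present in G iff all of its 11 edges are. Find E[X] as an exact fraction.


K_12 has 12^{12 − 2} = 61917364224 labelled spanning trees.
For each such spanning tree H, let X_H = 1 if all 11 edges of H are present in G. Then P[X_H = 1] = p^{11} = (1/3)^{11} = 1/177147.
By linearity: E[X] = Σ_H E[X_H] = 61917364224 · p^{11} = 61917364224 · 1/177147 = 1048576/3.
Numerically: E[X] ≈ 3.4953e+05.

E[X] = 61917364224 · (1/3)^{11} = 1048576/3 ≈ 3.4953e+05.


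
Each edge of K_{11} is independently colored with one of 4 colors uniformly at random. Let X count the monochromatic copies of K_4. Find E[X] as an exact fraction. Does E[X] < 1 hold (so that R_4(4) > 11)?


E[X] = C(11, 4) · 4^{1 − 6} = 330 · 4^{−5} = 330/1024.
As a reduced fraction: E[X] = 165/512 ≈ 0.32227.
Is E[X] < 1? YES.
Since E[X] < 1, there exists a 4-coloring of K_{11} with no monochromatic K_4; hence R_4(4) > 11.

E[X] = 165/512 ≈ 0.32227; E[X] < 1, so R_4(4) > 11.


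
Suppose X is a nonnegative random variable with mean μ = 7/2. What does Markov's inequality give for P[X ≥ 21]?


μ = E[X] = 7/2, a = 21.
Markov: P[X ≥ 21] ≤ μ/a = (7/2)/21 = 1/6.
Numerically: ≈ 0.167.
(Since a = 21 > μ = 3.500, the bound 1/6 is < 1 and informative.)

P[X ≥ 21] ≤ 1/6 ≈ 0.167.


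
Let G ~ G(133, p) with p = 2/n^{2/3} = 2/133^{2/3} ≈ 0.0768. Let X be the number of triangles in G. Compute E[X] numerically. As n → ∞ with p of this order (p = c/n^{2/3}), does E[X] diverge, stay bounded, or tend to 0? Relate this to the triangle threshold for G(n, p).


Number of potential triangles: C(133, 3) = 383306.
Each occurs with probability p³ ≈ (0.0768)³ ≈ 4.52258e-04.
By linearity: E[X] = C(133, 3)·p³ ≈ 383306 · 4.52258e-04 ≈ 173.353.
Since α = 2/3 < 1, p = c/n^{2/3} ≫ 1/n is above the triangle threshold p ~ 1/n. Asymptotically E[X] ~ (c³/6)·n^{3(1−α)} = (2³/6)·n^{1} → ∞; triangles are abundant w.h.p.

E[X] ≈ 173.353; in regime p = Θ(1/n^{2/3}) E[X] diverges (above the triangle threshold p ~ 1/n).


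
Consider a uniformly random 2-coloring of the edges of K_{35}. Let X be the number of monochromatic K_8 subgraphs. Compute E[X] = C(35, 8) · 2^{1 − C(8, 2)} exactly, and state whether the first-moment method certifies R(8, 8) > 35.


E[X] = C(35, 8) · 2^{1 − 28} = 23535820 · 2^{−27} = 23535820/134217728.
As a reduced fraction: E[X] = 5883955/33554432 ≈ 0.175356.
Is E[X] < 1? YES.
Since E[X] < 1, there exists a 2-coloring of K_{35} with no monochromatic K_8; hence R(8, 8) > 35.

E[X] = 5883955/33554432 ≈ 0.175356; E[X] < 1, so R(8, 8) > 35.


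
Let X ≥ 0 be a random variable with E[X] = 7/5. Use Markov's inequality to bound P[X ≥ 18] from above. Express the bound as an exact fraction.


μ = E[X] = 7/5, a = 18.
Markov: P[X ≥ 18] ≤ μ/a = (7/5)/18 = 7/90.
Numerically: ≈ 0.078.
(Since a = 18 > μ = 1.400, the bound 7/90 is < 1 and informative.)

P[X ≥ 18] ≤ 7/90 ≈ 0.078.


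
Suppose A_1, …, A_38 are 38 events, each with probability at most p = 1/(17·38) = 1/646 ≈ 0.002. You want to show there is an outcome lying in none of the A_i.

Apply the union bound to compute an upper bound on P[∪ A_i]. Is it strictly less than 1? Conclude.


Union bound: P[∪_{i=1}^{38} A_i] ≤ Σ_i P[A_i] ≤ 38·p = 38·(1/646) = 1/17.
Numerically: 1/17 ≈ 0.059.
Is 1/17 < 1? YES.
Since P[∪ A_i] ≤ 1/17 < 1, the complement has P[∩ A_i^c] ≥ 1 − 1/17 = 16/17 > 0, so some outcome avoids every A_i.

38·p = 1/17 ≈ 0.059; existence CERTIFIED by the union bound.


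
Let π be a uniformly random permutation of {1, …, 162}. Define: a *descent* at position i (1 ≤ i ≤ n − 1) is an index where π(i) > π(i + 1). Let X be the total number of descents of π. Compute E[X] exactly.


Write X = Σ X_I over i = 1, …, 161, with X_I the indicator of one descent.
There are 161 indicators.
For each fixed i, the pair (π(i), π(i+1)) is a uniformly random ordered pair of distinct values from {1, …, 162}; by symmetry P[π(i) > π(i+1)] = 1/2.
By linearity: E[X] = 161 · (1/2) = (162 − 1) · (1/2) = 161/2 ≈ 80.50000.

E[X] = 161/2 = 80.50000.


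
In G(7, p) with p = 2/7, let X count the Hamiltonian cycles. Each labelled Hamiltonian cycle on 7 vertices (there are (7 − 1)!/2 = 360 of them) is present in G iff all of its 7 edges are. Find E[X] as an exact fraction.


K_7 has (7 − 1)!/2 = 360 labelled Hamiltonian cycles.
For each such Hamiltonian cycle H, let X_H = 1 if all 7 edges of H are present in G. Then P[X_H = 1] = p^{7} = (2/7)^{7} = 128/823543.
By linearity of expectation: E[X] = Σ_H E[X_H] = 360 · p^{7} = 360 · 128/823543 = 46080/823543.
Numerically: E[X] ≈ 0.05595.

E[X] = 360 · (2/7)^{7} = 46080/823543 ≈ 0.05595.


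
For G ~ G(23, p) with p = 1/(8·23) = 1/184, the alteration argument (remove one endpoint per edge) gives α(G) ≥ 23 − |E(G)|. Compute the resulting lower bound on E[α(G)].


E[|E(G)|] = C(23, 2)·p = 253 · (1/184) = 11/8.
E[α(G)] ≥ n − E[|E(G)|] = 23 − 11/8 = 173/8.
Numerically: ≈ 21.625.
(This is only a lower bound; the true E[α(G)] may be larger.)

E[α(G)] ≥ 173/8 ≈ 21.625.


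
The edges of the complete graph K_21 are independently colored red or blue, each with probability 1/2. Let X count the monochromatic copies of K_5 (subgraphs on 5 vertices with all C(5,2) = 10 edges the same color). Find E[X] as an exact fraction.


Let X = Σ_S X_S over the C(21, 5) = 20349 subsets S of size 5, where X_S = 1 if the K_5 on S is monochromatic.
For a fixed S, the K_5 on S has C(5, 2) = 10 edges. P[all 10 edges red] = (1/2)^10, and likewise for blue, so P[monochromatic] = 2·(1/2)^10 = 2^{1 − 10} = 1/512.
Summing: E[X] = C(21, 5) · 2^{1 − 10} = 20349 · 1/512 = 20349/512.
Numerically: E[X] ≈ 39.74414.

E[X] = C(21,5)·2^(1−C(5,2)) = 20349/512 ≈ 39.74414.


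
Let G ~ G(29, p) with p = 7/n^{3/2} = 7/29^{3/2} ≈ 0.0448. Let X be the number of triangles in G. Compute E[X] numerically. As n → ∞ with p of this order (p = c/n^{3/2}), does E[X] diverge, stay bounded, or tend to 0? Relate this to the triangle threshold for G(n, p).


Number of potential triangles: C(29, 3) = 3654.
Each occurs with probability p³ ≈ (0.0448)³ ≈ 9.00540e-05.
By linearity: E[X] = C(29, 3)·p³ ≈ 3654 · 9.00540e-05 ≈ 0.329.
Since α = 3/2 > 1, p = c/n^{3/2} = o(1/n) is below the triangle threshold p ~ 1/n. Asymptotically E[X] ~ (c³/6)·n^{3(1−α)} = (7³/6)·n^{-1.5} → 0, so by Markov's inequality G has no triangles w.h.p.

E[X] ≈ 0.329; in regime p = Θ(1/n^{3/2}) E[X] tends to 0 (below the triangle threshold p ~ 1/n).


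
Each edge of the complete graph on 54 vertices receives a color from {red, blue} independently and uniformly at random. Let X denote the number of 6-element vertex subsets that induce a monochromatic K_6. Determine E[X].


Let X = Σ_S X_S over the C(54, 6) = 25827165 subsets S of size 6, where X_S = 1 if the K_6 on S is monochromatic.
For a fixed S, the K_6 on S has C(6, 2) = 15 edges. P[all 15 edges red] = (1/2)^15, and likewise for blue, so P[monochromatic] = 2·(1/2)^15 = 2^{1 − 15} = 1/16384.
By linearity of expectation: E[X] = C(54, 6) · 2^{1 − 15} = 25827165 · 1/16384 = 25827165/16384.
Numerically: E[X] ≈ 1576.365051.

E[X] = C(54,6)·2^(1−C(6,2)) = 25827165/16384 ≈ 1576.365051.


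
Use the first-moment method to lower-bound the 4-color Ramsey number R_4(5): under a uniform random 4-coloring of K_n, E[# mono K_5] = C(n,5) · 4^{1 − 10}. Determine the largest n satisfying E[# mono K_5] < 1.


We need C(n, 5) · 4^{1 − 10} < 1, i.e. C(n, 5) < 4^{10 − 1} = 262144.
Check values of n near the boundary:
  n = 29: C(29, 5) = 118755; 118755 < 262144? YES
  n = 30: C(30, 5) = 142506; 142506 < 262144? YES
  n = 31: C(31, 5) = 169911; 169911 < 262144? YES
  n = 32: C(32, 5) = 201376; 201376 < 262144? YES
  n = 33: C(33, 5) = 237336; 237336 < 262144? YES
  n = 34: C(34, 5) = 278256; 278256 < 262144? NO
The largest n with C(n, 5) < 262144 is n = 33 (where E[X] = 29667/32768 ≈ 0.905365). Hence R_4(5) > 33, i.e. R_4(5) ≥ 34.

Largest n = 33; hence R_4(5) > 33.


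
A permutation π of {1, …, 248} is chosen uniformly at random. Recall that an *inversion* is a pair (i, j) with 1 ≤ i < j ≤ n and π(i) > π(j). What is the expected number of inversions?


Write X = Σ X_I over the C(248, 2) = 30628 pairs i < j, with X_I the indicator of one inversion.
There are 30628 indicators.
For each fixed pair i < j, the values π(i) and π(j) are two distinct elements of {1, …, 248} in uniformly random order; by symmetry P[π(i) > π(j)] = 1/2.
By linearity: E[X] = 30628 · (1/2) = C(248, 2) · (1/2) = 30628/2 = 15314 ≈ 15314.00000.

E[X] = 15314 = 15314.00000.


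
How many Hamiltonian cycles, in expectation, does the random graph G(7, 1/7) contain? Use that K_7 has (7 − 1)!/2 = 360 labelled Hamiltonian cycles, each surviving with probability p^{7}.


K_7 has (7 − 1)!/2 = 360 labelled Hamiltonian cycles.
For each such Hamiltonian cycle H, let X_H = 1 if all 7 edges of H are present in G. Then P[X_H = 1] = p^{7} = (1/7)^{7} = 1/823543.
Summing the indicators: E[X] = Σ_H E[X_H] = 360 · p^{7} = 360 · 1/823543 = 360/823543.
Numerically: E[X] ≈ 0.000437.

E[X] = 360 · (1/7)^{7} = 360/823543 ≈ 0.000437.


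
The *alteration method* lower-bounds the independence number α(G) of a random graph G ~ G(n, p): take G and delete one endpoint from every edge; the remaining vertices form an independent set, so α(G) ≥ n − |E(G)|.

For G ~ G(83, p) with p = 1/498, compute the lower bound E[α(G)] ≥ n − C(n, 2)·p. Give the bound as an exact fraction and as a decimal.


E[|E(G)|] = C(83, 2)·p = 3403 · (1/498) = 41/6.
E[α(G)] ≥ n − E[|E(G)|] = 83 − 41/6 = 457/6.
Numerically: ≈ 76.1667.
(This is only a lower bound; the true E[α(G)] may be larger.)

E[α(G)] ≥ 457/6 ≈ 76.1667.


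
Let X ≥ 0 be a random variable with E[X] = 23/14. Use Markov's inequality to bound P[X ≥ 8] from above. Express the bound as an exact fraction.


μ = E[X] = 23/14, a = 8.
Markov: P[X ≥ 8] ≤ μ/a = (23/14)/8 = 23/112.
Numerically: ≈ 0.20536.
(Since a = 8 > μ = 1.64286, the bound 23/112 is < 1 and informative.)

P[X ≥ 8] ≤ 23/112 ≈ 0.20536.


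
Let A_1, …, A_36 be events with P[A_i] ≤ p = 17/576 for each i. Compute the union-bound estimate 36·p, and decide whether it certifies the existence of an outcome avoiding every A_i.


Union bound: P[∪_{i=1}^{36} A_i] ≤ Σ_i P[A_i] ≤ 36·p = 36·(17/576) = 17/16.
Numerically: 17/16 ≈ 1.0625000.
Is 17/16 < 1? NO.
Since the bound 17/16 is ≥ 1, the union bound is uninformative here; it does NOT by itself certify existence.

36·p = 17/16 ≈ 1.0625000; existence NOT certified by the union bound.


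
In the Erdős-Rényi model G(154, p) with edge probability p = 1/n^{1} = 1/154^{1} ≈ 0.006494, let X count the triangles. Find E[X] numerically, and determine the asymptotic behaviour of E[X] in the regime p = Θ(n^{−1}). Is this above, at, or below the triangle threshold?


Number of potential triangles: C(154, 3) = 596904.
Each occurs with probability p³ ≈ (0.006494)³ ≈ 2.738028e-07.
By linearity: E[X] = C(154, 3)·p³ ≈ 596904 · 2.738028e-07 ≈ 0.1634.
Here α = 1, so p = 1/n is exactly at the triangle threshold p ~ 1/n. Asymptotically E[X] → c³/6 = 1³/6 = 1/6 ≈ 0.1667, a bounded constant. In this regime the triangle count is asymptotically Poisson(c³/6).

E[X] ≈ 0.1634; in regime p = Θ(1/n^{1}) E[X] stays bounded (at the triangle threshold p ~ 1/n).


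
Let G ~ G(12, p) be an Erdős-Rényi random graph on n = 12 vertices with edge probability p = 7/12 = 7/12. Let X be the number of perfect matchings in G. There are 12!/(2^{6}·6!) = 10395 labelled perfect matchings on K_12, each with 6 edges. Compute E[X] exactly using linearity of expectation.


K_12 has 12!/(2^{6}·6!) = 10395 labelled perfect matchings.
For each such perfect matching H, let X_H = 1 if all 6 edges of H are present in G. Then P[X_H = 1] = p^{6} = (7/12)^{6} = 117649/2985984.
Summing the indicators: E[X] = Σ_H E[X_H] = 10395 · p^{6} = 10395 · 117649/2985984 = 45294865/110592.
Numerically: E[X] ≈ 409.57.

E[X] = 10395 · (7/12)^{6} = 45294865/110592 ≈ 409.57.


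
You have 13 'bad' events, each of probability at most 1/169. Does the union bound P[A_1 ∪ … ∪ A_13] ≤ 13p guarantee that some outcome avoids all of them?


Union bound: P[∪_{i=1}^{13} A_i] ≤ Σ_i P[A_i] ≤ 13·p = 13·(1/169) = 1/13.
Numerically: 1/13 ≈ 0.0769.
Is 1/13 < 1? YES.
Since P[∪ A_i] ≤ 1/13 < 1, the complement has P[∩ A_i^c] ≥ 1 − 1/13 = 12/13 > 0, so some outcome avoids every A_i.

13·p = 1/13 ≈ 0.0769; existence CERTIFIED by the union bound.


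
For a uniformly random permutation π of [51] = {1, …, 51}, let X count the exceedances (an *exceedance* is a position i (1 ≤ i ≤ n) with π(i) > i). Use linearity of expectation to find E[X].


Write X = Σ_{i=1}^{51} X_i, where X_i = 1_{π(i) > i}.
For each fixed i, π(i) is uniform over {1, …, 51} (marginal of a uniform permutation), so P[π(i) > i] = (n − i)/n. Summing: Σ_{i=1}^{51} (n − i)/n = (0 + 1 + … + 50)/51 = 51(51 − 1)/(2·51) = (51 − 1)/2.
Hence E[X] = Σ_{i=1}^{51} (51 − i)/51 = 25 ≈ 25.0000.

E[X] = 25 = 25.0000.


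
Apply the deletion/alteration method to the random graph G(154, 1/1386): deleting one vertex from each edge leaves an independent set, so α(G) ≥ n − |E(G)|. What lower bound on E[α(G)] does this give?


E[|E(G)|] = C(154, 2)·p = 11781 · (1/1386) = 17/2.
E[α(G)] ≥ n − E[|E(G)|] = 154 − 17/2 = 291/2.
Numerically: ≈ 145.5000.
(This is only a lower bound; the true E[α(G)] may be larger.)

E[α(G)] ≥ 291/2 ≈ 145.5000.


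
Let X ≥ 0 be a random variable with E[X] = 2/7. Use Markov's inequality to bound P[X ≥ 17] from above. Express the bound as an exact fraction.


μ = E[X] = 2/7, a = 17.
Markov: P[X ≥ 17] ≤ μ/a = (2/7)/17 = 2/119.
Numerically: ≈ 0.016807.
(Since a = 17 > μ = 0.285714, the bound 2/119 is < 1 and informative.)

P[X ≥ 17] ≤ 2/119 ≈ 0.016807.


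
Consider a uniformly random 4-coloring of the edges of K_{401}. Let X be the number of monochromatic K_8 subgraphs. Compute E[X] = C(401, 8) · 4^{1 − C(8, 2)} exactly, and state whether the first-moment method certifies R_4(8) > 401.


E[X] = C(401, 8) · 4^{1 − 28} = 15456772627710150 · 4^{−27} = 15456772627710150/18014398509481984.
As a reduced fraction: E[X] = 7728386313855075/9007199254740992 ≈ 0.8580.
Is E[X] < 1? YES.
Since E[X] < 1, there exists a 4-coloring of K_{401} with no monochromatic K_8; hence R_4(8) > 401.

E[X] = 7728386313855075/9007199254740992 ≈ 0.8580; E[X] < 1, so R_4(8) > 401.


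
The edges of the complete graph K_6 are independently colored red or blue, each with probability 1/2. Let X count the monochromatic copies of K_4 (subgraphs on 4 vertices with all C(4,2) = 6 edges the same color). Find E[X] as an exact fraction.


Let X = Σ_S X_S over the C(6, 4) = 15 subsets S of size 4, where X_S = 1 if the K_4 on S is monochromatic.
For a fixed S, the K_4 on S has C(4, 2) = 6 edges. P[all 6 edges red] = (1/2)^6, and likewise for blue, so P[monochromatic] = 2·(1/2)^6 = 2^{1 − 6} = 1/32.
By linearity: E[X] = C(6, 4) · 2^{1 − 6} = 15 · 1/32 = 15/32.
Numerically: E[X] ≈ 0.468750.

E[X] = C(6,4)·2^(1−C(4,2)) = 15/32 ≈ 0.468750.


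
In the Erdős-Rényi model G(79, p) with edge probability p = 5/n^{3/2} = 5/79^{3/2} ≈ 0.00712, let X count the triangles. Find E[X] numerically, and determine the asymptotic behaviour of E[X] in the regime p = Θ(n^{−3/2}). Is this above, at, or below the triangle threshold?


Number of potential triangles: C(79, 3) = 79079.
Each occurs with probability p³ ≈ (0.00712)³ ≈ 3.61067e-07.
By linearity: E[X] = C(79, 3)·p³ ≈ 79079 · 3.61067e-07 ≈ 0.029.
Since α = 3/2 > 1, p = c/n^{3/2} = o(1/n) is below the triangle threshold p ~ 1/n. Asymptotically E[X] ~ (c³/6)·n^{3(1−α)} = (5³/6)·n^{-1.5} → 0, so by Markov's inequality G has no triangles w.h.p.

E[X] ≈ 0.029; in regime p = Θ(1/n^{3/2}) E[X] tends to 0 (below the triangle threshold p ~ 1/n).


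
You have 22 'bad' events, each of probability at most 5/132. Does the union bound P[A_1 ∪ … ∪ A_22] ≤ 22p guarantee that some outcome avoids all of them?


Union bound: P[∪_{i=1}^{22} A_i] ≤ Σ_i P[A_i] ≤ 22·p = 22·(5/132) = 5/6.
Numerically: 5/6 ≈ 0.833333.
Is 5/6 < 1? YES.
Since P[∪ A_i] ≤ 5/6 < 1, the complement has P[∩ A_i^c] ≥ 1 − 5/6 = 1/6 > 0, so some outcome avoids every A_i.

22·p = 5/6 ≈ 0.833333; existence CERTIFIED by the union bound.


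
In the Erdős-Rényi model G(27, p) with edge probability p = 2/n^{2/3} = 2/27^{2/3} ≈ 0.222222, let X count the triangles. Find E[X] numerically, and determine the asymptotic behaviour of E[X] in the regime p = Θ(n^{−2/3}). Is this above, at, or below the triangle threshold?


Number of potential triangles: C(27, 3) = 2925.
Each occurs with probability p³ ≈ (0.222222)³ ≈ 1.09739369e-02.
By linearity: E[X] = C(27, 3)·p³ ≈ 2925 · 1.09739369e-02 ≈ 32.098765.
Since α = 2/3 < 1, p = c/n^{2/3} ≫ 1/n is above the triangle threshold p ~ 1/n. Asymptotically E[X] ~ (c³/6)·n^{3(1−α)} = (2³/6)·n^{1} → ∞; triangles are abundant w.h.p.

E[X] ≈ 32.098765; in regime p = Θ(1/n^{2/3}) E[X] diverges (above the triangle threshold p ~ 1/n).


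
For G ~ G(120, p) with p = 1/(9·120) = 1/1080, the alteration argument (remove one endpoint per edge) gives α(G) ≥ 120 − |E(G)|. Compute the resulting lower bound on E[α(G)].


E[|E(G)|] = C(120, 2)·p = 7140 · (1/1080) = 119/18.
E[α(G)] ≥ n − E[|E(G)|] = 120 − 119/18 = 2041/18.
Numerically: ≈ 113.38889.
(This is only a lower bound; the true E[α(G)] may be larger.)

E[α(G)] ≥ 2041/18 ≈ 113.38889.


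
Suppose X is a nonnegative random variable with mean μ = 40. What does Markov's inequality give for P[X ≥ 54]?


μ = E[X] = 40, a = 54.
Markov: P[X ≥ 54] ≤ μ/a = (40)/54 = 20/27.
Numerically: ≈ 0.74074.
(Since a = 54 > μ = 40.00000, the bound 20/27 is < 1 and informative.)

P[X ≥ 54] ≤ 20/27 ≈ 0.74074.


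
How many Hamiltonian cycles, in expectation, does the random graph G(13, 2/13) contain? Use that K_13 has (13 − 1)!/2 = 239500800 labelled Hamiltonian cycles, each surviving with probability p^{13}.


K_13 has (13 − 1)!/2 = 239500800 labelled Hamiltonian cycles.
For each such Hamiltonian cycle H, let X_H = 1 if all 13 edges of H are present in G. Then P[X_H = 1] = p^{13} = (2/13)^{13} = 8192/302875106592253.
Summing the indicators: E[X] = Σ_H E[X_H] = 239500800 · p^{13} = 239500800 · 8192/302875106592253 = 1961990553600/302875106592253.
Numerically: E[X] ≈ 0.006478.

E[X] = 239500800 · (2/13)^{13} = 1961990553600/302875106592253 ≈ 0.006478.


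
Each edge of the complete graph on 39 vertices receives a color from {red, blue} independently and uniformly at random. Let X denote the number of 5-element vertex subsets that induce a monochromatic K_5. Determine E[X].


Let X = Σ_S X_S over the C(39, 5) = 575757 subsets S of size 5, where X_S = 1 if the K_5 on S is monochromatic.
For a fixed S, the K_5 on S has C(5, 2) = 10 edges. P[all 10 edges red] = (1/2)^10, and likewise for blue, so P[monochromatic] = 2·(1/2)^10 = 2^{1 − 10} = 1/512.
By linearity of expectation: E[X] = C(39, 5) · 2^{1 − 10} = 575757 · 1/512 = 575757/512.
Numerically: E[X] ≈ 1124.5254.

E[X] = C(39,5)·2^(1−C(5,2)) = 575757/512 ≈ 1124.5254.


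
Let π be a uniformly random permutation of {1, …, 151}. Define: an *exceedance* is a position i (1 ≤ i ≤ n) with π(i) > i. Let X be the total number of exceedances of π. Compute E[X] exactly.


Write X = Σ_{i=1}^{151} X_i, where X_i = 1_{π(i) > i}.
For each fixed i, π(i) is uniform over {1, …, 151} (marginal of a uniform permutation), so P[π(i) > i] = (n − i)/n. Summing: Σ_{i=1}^{151} (n − i)/n = (0 + 1 + … + 150)/151 = 151(151 − 1)/(2·151) = (151 − 1)/2.
Hence E[X] = Σ_{i=1}^{151} (151 − i)/151 = 75 ≈ 75.000.

E[X] = 75 = 75.000.


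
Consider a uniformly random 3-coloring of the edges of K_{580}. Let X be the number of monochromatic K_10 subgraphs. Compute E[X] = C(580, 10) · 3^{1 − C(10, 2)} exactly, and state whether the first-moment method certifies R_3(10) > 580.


E[X] = C(580, 10) · 3^{1 − 45} = 1098085496704252547920 · 3^{−44} = 1098085496704252547920/984770902183611232881.
As a reduced fraction: E[X] = 1098085496704252547920/984770902183611232881 ≈ 1.115.
Is E[X] < 1? NO.
Since E[X] ≥ 1, the first-moment bound is inconclusive at n = 580; it does NOT by itself certify R_3(10) > 580.

E[X] = 1098085496704252547920/984770902183611232881 ≈ 1.115; E[X] ≥ 1; first-moment method inconclusive here.


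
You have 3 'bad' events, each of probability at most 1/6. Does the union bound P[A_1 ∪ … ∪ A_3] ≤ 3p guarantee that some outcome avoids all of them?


Union bound: P[∪_{i=1}^{3} A_i] ≤ Σ_i P[A_i] ≤ 3·p = 3·(1/6) = 1/2.
Numerically: 1/2 ≈ 0.500000.
Is 1/2 < 1? YES.
Since P[∪ A_i] ≤ 1/2 < 1, the complement has P[∩ A_i^c] ≥ 1 − 1/2 = 1/2 > 0, so some outcome avoids every A_i.

3·p = 1/2 ≈ 0.500000; existence CERTIFIED by the union bound.


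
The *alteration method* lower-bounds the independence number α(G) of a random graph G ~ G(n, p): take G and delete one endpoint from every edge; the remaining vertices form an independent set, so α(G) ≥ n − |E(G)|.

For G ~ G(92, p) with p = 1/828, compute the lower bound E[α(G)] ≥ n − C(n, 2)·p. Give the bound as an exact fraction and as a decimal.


E[|E(G)|] = C(92, 2)·p = 4186 · (1/828) = 91/18.
E[α(G)] ≥ n − E[|E(G)|] = 92 − 91/18 = 1565/18.
Numerically: ≈ 86.944444.
(This is only a lower bound; the true E[α(G)] may be larger.)

E[α(G)] ≥ 1565/18 ≈ 86.944444.


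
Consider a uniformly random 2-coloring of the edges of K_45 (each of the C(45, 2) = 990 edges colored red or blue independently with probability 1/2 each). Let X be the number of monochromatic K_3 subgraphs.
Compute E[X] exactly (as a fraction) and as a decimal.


Let X = Σ_S X_S over the C(45, 3) = 14190 subsets S of size 3, where X_S = 1 if the K_3 on S is monochromatic.
For a fixed S, the K_3 on S has C(3, 2) = 3 edges. P[all 3 edges red] = (1/2)^3, and likewise for blue, so P[monochromatic] = 2·(1/2)^3 = 2^{1 − 3} = 1/4.
By linearity of expectation: E[X] = C(45, 3) · 2^{1 − 3} = 14190 · 1/4 = 7095/2.
Numerically: E[X] ≈ 3547.500.

E[X] = C(45,3)·2^(1−C(3,2)) = 7095/2 ≈ 3547.500.


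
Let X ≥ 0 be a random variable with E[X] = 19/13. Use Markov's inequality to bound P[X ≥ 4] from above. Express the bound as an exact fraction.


μ = E[X] = 19/13, a = 4.
Markov: P[X ≥ 4] ≤ μ/a = (19/13)/4 = 19/52.
Numerically: ≈ 0.365385.
(Since a = 4 > μ = 1.461538, the bound 19/52 is < 1 and informative.)

P[X ≥ 4] ≤ 19/52 ≈ 0.365385.


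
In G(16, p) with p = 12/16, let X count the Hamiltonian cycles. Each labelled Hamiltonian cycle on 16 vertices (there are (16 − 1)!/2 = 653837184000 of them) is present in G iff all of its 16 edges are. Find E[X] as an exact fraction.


K_16 has (16 − 1)!/2 = 653837184000 labelled Hamiltonian cycles.
For each such Hamiltonian cycle H, let X_H = 1 if all 16 edges of H are present in G. Then P[X_H = 1] = p^{16} = (3/4)^{16} = 43046721/4294967296.
By linearity of expectation: E[X] = Σ_H E[X_H] = 653837184000 · p^{16} = 653837184000 · 43046721/4294967296 = 27485885585032875/4194304.
Numerically: E[X] ≈ 6.553e+09.

E[X] = 653837184000 · (3/4)^{16} = 27485885585032875/4194304 ≈ 6.553e+09.


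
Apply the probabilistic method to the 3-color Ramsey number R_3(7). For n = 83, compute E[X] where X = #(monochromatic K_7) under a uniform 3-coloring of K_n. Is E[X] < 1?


E[X] = C(83, 7) · 3^{1 − 21} = 4151918628 · 3^{−20} = 4151918628/3486784401.
As a reduced fraction: E[X] = 153774764/129140163 ≈ 1.190759.
Is E[X] < 1? NO.
Since E[X] ≥ 1, the first-moment bound is inconclusive at n = 83; it does NOT by itself certify R_3(7) > 83.

E[X] = 153774764/129140163 ≈ 1.190759; E[X] ≥ 1; first-moment method inconclusive here.


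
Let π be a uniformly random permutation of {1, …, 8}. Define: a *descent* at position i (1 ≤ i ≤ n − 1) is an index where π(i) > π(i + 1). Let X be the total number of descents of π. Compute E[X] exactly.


Write X = Σ X_I over i = 1, …, 7, with X_I the indicator of one descent.
There are 7 indicators.
For each fixed i, the pair (π(i), π(i+1)) is a uniformly random ordered pair of distinct values from {1, …, 8}; by symmetry P[π(i) > π(i+1)] = 1/2.
By linearity: E[X] = 7 · (1/2) = (8 − 1) · (1/2) = 7/2 ≈ 3.500000.

E[X] = 7/2 = 3.500000.


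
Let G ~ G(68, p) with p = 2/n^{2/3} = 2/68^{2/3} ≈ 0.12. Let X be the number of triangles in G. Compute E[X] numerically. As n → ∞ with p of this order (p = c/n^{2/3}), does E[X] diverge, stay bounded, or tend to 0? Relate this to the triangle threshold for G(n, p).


Number of potential triangles: C(68, 3) = 50116.
Each occurs with probability p³ ≈ (0.12)³ ≈ 1.730104e-03.
By linearity: E[X] = C(68, 3)·p³ ≈ 50116 · 1.730104e-03 ≈ 86.7059.
Since α = 2/3 < 1, p = c/n^{2/3} ≫ 1/n is above the triangle threshold p ~ 1/n. Asymptotically E[X] ~ (c³/6)·n^{3(1−α)} = (2³/6)·n^{1} → ∞; triangles are abundant w.h.p.

E[X] ≈ 86.7059; in regime p = Θ(1/n^{2/3}) E[X] diverges (above the triangle threshold p ~ 1/n).


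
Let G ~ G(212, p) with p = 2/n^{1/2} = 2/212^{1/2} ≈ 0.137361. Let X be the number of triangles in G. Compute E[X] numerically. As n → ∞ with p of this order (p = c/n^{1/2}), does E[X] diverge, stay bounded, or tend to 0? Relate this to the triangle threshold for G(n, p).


Number of potential triangles: C(212, 3) = 1565620.
Each occurs with probability p³ ≈ (0.137361)³ ≈ 2.59170875e-03.
By linearity: E[X] = C(212, 3)·p³ ≈ 1565620 · 2.59170875e-03 ≈ 4057.631059.
Since α = 1/2 < 1, p = c/n^{1/2} ≫ 1/n is above the triangle threshold p ~ 1/n. Asymptotically E[X] ~ (c³/6)·n^{3(1−α)} = (2³/6)·n^{1.5} → ∞; triangles are abundant w.h.p.

E[X] ≈ 4057.631059; in regime p = Θ(1/n^{1/2}) E[X] diverges (above the triangle threshold p ~ 1/n).
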